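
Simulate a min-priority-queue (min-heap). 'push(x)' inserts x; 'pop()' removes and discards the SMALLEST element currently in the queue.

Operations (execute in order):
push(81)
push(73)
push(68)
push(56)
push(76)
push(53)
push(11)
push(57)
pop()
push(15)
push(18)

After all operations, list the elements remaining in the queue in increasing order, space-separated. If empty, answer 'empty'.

push(81): heap contents = [81]
push(73): heap contents = [73, 81]
push(68): heap contents = [68, 73, 81]
push(56): heap contents = [56, 68, 73, 81]
push(76): heap contents = [56, 68, 73, 76, 81]
push(53): heap contents = [53, 56, 68, 73, 76, 81]
push(11): heap contents = [11, 53, 56, 68, 73, 76, 81]
push(57): heap contents = [11, 53, 56, 57, 68, 73, 76, 81]
pop() → 11: heap contents = [53, 56, 57, 68, 73, 76, 81]
push(15): heap contents = [15, 53, 56, 57, 68, 73, 76, 81]
push(18): heap contents = [15, 18, 53, 56, 57, 68, 73, 76, 81]

Answer: 15 18 53 56 57 68 73 76 81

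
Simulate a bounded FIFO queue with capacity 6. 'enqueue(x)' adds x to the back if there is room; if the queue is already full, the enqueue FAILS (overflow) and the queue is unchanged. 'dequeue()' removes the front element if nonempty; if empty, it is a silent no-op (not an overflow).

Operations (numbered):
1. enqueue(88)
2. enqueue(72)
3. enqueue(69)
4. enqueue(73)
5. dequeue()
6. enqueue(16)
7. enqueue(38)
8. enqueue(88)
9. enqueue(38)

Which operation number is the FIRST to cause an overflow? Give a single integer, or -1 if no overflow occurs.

1. enqueue(88): size=1
2. enqueue(72): size=2
3. enqueue(69): size=3
4. enqueue(73): size=4
5. dequeue(): size=3
6. enqueue(16): size=4
7. enqueue(38): size=5
8. enqueue(88): size=6
9. enqueue(38): size=6=cap → OVERFLOW (fail)

Answer: 9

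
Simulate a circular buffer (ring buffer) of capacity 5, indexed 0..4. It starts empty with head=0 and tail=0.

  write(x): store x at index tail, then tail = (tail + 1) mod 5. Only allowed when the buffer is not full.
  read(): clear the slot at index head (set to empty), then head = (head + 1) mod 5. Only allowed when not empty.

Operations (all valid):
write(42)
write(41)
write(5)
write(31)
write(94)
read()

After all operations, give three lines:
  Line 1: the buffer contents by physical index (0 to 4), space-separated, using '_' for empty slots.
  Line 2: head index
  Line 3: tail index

write(42): buf=[42 _ _ _ _], head=0, tail=1, size=1
write(41): buf=[42 41 _ _ _], head=0, tail=2, size=2
write(5): buf=[42 41 5 _ _], head=0, tail=3, size=3
write(31): buf=[42 41 5 31 _], head=0, tail=4, size=4
write(94): buf=[42 41 5 31 94], head=0, tail=0, size=5
read(): buf=[_ 41 5 31 94], head=1, tail=0, size=4

Answer: _ 41 5 31 94
1
0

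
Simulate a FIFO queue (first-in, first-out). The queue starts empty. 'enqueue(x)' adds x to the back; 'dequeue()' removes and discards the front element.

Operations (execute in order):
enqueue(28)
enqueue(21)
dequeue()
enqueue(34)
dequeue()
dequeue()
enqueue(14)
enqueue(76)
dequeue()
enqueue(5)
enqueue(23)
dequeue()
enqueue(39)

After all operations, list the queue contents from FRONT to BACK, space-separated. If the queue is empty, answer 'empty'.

enqueue(28): [28]
enqueue(21): [28, 21]
dequeue(): [21]
enqueue(34): [21, 34]
dequeue(): [34]
dequeue(): []
enqueue(14): [14]
enqueue(76): [14, 76]
dequeue(): [76]
enqueue(5): [76, 5]
enqueue(23): [76, 5, 23]
dequeue(): [5, 23]
enqueue(39): [5, 23, 39]

Answer: 5 23 39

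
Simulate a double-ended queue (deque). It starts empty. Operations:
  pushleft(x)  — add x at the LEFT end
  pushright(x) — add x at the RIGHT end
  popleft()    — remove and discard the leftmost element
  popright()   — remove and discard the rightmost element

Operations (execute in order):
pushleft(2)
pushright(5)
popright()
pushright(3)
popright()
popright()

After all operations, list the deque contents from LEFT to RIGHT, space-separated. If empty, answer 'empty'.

pushleft(2): [2]
pushright(5): [2, 5]
popright(): [2]
pushright(3): [2, 3]
popright(): [2]
popright(): []

Answer: empty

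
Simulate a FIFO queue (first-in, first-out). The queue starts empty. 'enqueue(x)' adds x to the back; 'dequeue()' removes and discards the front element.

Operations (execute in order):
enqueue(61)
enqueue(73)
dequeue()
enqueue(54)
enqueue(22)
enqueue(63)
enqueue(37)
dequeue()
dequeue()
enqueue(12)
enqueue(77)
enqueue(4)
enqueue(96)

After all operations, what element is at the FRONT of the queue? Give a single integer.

Answer: 22

Derivation:
enqueue(61): queue = [61]
enqueue(73): queue = [61, 73]
dequeue(): queue = [73]
enqueue(54): queue = [73, 54]
enqueue(22): queue = [73, 54, 22]
enqueue(63): queue = [73, 54, 22, 63]
enqueue(37): queue = [73, 54, 22, 63, 37]
dequeue(): queue = [54, 22, 63, 37]
dequeue(): queue = [22, 63, 37]
enqueue(12): queue = [22, 63, 37, 12]
enqueue(77): queue = [22, 63, 37, 12, 77]
enqueue(4): queue = [22, 63, 37, 12, 77, 4]
enqueue(96): queue = [22, 63, 37, 12, 77, 4, 96]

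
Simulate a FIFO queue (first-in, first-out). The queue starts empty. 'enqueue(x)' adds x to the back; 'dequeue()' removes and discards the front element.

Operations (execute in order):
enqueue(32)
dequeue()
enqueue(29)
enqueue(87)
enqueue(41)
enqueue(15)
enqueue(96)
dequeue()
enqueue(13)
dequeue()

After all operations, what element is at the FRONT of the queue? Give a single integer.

enqueue(32): queue = [32]
dequeue(): queue = []
enqueue(29): queue = [29]
enqueue(87): queue = [29, 87]
enqueue(41): queue = [29, 87, 41]
enqueue(15): queue = [29, 87, 41, 15]
enqueue(96): queue = [29, 87, 41, 15, 96]
dequeue(): queue = [87, 41, 15, 96]
enqueue(13): queue = [87, 41, 15, 96, 13]
dequeue(): queue = [41, 15, 96, 13]

Answer: 41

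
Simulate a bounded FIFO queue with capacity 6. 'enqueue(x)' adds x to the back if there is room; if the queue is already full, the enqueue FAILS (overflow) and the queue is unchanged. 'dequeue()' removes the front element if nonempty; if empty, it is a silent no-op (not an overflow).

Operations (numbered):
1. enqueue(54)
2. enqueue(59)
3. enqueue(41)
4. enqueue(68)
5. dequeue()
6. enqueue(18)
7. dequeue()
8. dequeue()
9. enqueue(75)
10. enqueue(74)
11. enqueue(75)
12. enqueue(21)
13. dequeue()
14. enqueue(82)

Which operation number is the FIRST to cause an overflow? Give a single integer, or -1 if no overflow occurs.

Answer: -1

Derivation:
1. enqueue(54): size=1
2. enqueue(59): size=2
3. enqueue(41): size=3
4. enqueue(68): size=4
5. dequeue(): size=3
6. enqueue(18): size=4
7. dequeue(): size=3
8. dequeue(): size=2
9. enqueue(75): size=3
10. enqueue(74): size=4
11. enqueue(75): size=5
12. enqueue(21): size=6
13. dequeue(): size=5
14. enqueue(82): size=6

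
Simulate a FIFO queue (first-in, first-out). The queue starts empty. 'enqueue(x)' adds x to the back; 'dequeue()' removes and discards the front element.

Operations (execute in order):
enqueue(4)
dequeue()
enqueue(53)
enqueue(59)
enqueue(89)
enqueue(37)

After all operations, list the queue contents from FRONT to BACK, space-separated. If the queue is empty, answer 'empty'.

enqueue(4): [4]
dequeue(): []
enqueue(53): [53]
enqueue(59): [53, 59]
enqueue(89): [53, 59, 89]
enqueue(37): [53, 59, 89, 37]

Answer: 53 59 89 37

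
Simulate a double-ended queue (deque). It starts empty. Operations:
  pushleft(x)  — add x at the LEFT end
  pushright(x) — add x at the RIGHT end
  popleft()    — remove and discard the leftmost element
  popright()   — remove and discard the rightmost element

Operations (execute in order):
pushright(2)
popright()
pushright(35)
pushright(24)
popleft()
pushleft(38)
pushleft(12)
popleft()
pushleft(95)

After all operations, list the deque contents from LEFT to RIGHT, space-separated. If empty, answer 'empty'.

Answer: 95 38 24

Derivation:
pushright(2): [2]
popright(): []
pushright(35): [35]
pushright(24): [35, 24]
popleft(): [24]
pushleft(38): [38, 24]
pushleft(12): [12, 38, 24]
popleft(): [38, 24]
pushleft(95): [95, 38, 24]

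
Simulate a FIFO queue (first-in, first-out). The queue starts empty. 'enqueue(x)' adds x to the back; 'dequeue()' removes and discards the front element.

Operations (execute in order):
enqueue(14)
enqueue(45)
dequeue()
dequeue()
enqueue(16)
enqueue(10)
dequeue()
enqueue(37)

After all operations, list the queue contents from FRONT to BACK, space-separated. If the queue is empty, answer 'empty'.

Answer: 10 37

Derivation:
enqueue(14): [14]
enqueue(45): [14, 45]
dequeue(): [45]
dequeue(): []
enqueue(16): [16]
enqueue(10): [16, 10]
dequeue(): [10]
enqueue(37): [10, 37]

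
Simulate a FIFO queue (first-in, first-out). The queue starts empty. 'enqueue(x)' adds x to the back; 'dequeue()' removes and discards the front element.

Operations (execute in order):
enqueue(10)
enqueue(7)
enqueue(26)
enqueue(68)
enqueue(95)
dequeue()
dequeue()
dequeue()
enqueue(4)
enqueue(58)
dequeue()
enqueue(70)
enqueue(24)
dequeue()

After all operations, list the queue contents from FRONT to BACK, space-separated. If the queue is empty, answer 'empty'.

Answer: 4 58 70 24

Derivation:
enqueue(10): [10]
enqueue(7): [10, 7]
enqueue(26): [10, 7, 26]
enqueue(68): [10, 7, 26, 68]
enqueue(95): [10, 7, 26, 68, 95]
dequeue(): [7, 26, 68, 95]
dequeue(): [26, 68, 95]
dequeue(): [68, 95]
enqueue(4): [68, 95, 4]
enqueue(58): [68, 95, 4, 58]
dequeue(): [95, 4, 58]
enqueue(70): [95, 4, 58, 70]
enqueue(24): [95, 4, 58, 70, 24]
dequeue(): [4, 58, 70, 24]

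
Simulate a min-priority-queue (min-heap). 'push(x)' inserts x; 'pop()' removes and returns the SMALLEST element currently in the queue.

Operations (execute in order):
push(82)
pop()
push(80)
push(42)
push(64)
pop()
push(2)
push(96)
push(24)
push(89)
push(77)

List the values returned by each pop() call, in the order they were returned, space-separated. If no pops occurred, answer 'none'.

Answer: 82 42

Derivation:
push(82): heap contents = [82]
pop() → 82: heap contents = []
push(80): heap contents = [80]
push(42): heap contents = [42, 80]
push(64): heap contents = [42, 64, 80]
pop() → 42: heap contents = [64, 80]
push(2): heap contents = [2, 64, 80]
push(96): heap contents = [2, 64, 80, 96]
push(24): heap contents = [2, 24, 64, 80, 96]
push(89): heap contents = [2, 24, 64, 80, 89, 96]
push(77): heap contents = [2, 24, 64, 77, 80, 89, 96]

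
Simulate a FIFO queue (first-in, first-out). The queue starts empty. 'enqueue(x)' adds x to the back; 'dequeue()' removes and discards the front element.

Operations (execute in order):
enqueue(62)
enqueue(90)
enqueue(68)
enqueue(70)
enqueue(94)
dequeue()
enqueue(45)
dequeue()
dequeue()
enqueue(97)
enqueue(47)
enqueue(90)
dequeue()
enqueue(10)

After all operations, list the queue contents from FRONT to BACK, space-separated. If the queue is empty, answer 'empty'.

enqueue(62): [62]
enqueue(90): [62, 90]
enqueue(68): [62, 90, 68]
enqueue(70): [62, 90, 68, 70]
enqueue(94): [62, 90, 68, 70, 94]
dequeue(): [90, 68, 70, 94]
enqueue(45): [90, 68, 70, 94, 45]
dequeue(): [68, 70, 94, 45]
dequeue(): [70, 94, 45]
enqueue(97): [70, 94, 45, 97]
enqueue(47): [70, 94, 45, 97, 47]
enqueue(90): [70, 94, 45, 97, 47, 90]
dequeue(): [94, 45, 97, 47, 90]
enqueue(10): [94, 45, 97, 47, 90, 10]

Answer: 94 45 97 47 90 10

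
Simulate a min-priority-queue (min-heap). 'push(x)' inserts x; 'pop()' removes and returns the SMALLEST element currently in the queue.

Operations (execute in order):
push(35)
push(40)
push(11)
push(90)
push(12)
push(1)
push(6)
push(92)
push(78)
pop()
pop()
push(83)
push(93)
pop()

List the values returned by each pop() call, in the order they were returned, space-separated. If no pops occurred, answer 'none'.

Answer: 1 6 11

Derivation:
push(35): heap contents = [35]
push(40): heap contents = [35, 40]
push(11): heap contents = [11, 35, 40]
push(90): heap contents = [11, 35, 40, 90]
push(12): heap contents = [11, 12, 35, 40, 90]
push(1): heap contents = [1, 11, 12, 35, 40, 90]
push(6): heap contents = [1, 6, 11, 12, 35, 40, 90]
push(92): heap contents = [1, 6, 11, 12, 35, 40, 90, 92]
push(78): heap contents = [1, 6, 11, 12, 35, 40, 78, 90, 92]
pop() → 1: heap contents = [6, 11, 12, 35, 40, 78, 90, 92]
pop() → 6: heap contents = [11, 12, 35, 40, 78, 90, 92]
push(83): heap contents = [11, 12, 35, 40, 78, 83, 90, 92]
push(93): heap contents = [11, 12, 35, 40, 78, 83, 90, 92, 93]
pop() → 11: heap contents = [12, 35, 40, 78, 83, 90, 92, 93]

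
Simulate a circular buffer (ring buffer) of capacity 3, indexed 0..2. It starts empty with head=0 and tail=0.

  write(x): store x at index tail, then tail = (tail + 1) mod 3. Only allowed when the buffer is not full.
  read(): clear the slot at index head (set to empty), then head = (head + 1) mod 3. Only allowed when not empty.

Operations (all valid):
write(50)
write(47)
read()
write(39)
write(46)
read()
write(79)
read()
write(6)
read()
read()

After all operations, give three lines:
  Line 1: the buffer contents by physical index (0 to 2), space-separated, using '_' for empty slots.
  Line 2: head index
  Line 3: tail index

Answer: _ _ 6
2
0

Derivation:
write(50): buf=[50 _ _], head=0, tail=1, size=1
write(47): buf=[50 47 _], head=0, tail=2, size=2
read(): buf=[_ 47 _], head=1, tail=2, size=1
write(39): buf=[_ 47 39], head=1, tail=0, size=2
write(46): buf=[46 47 39], head=1, tail=1, size=3
read(): buf=[46 _ 39], head=2, tail=1, size=2
write(79): buf=[46 79 39], head=2, tail=2, size=3
read(): buf=[46 79 _], head=0, tail=2, size=2
write(6): buf=[46 79 6], head=0, tail=0, size=3
read(): buf=[_ 79 6], head=1, tail=0, size=2
read(): buf=[_ _ 6], head=2, tail=0, size=1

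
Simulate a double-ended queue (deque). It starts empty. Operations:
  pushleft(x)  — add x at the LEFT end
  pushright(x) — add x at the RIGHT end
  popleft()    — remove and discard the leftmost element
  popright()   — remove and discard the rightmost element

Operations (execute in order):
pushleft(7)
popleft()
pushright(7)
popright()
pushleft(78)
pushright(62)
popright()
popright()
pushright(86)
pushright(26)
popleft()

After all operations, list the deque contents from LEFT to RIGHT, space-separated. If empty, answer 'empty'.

pushleft(7): [7]
popleft(): []
pushright(7): [7]
popright(): []
pushleft(78): [78]
pushright(62): [78, 62]
popright(): [78]
popright(): []
pushright(86): [86]
pushright(26): [86, 26]
popleft(): [26]

Answer: 26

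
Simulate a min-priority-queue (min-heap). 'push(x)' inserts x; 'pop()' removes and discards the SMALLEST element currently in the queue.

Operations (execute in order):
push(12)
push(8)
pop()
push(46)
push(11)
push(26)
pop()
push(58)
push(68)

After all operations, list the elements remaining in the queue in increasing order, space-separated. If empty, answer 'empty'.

push(12): heap contents = [12]
push(8): heap contents = [8, 12]
pop() → 8: heap contents = [12]
push(46): heap contents = [12, 46]
push(11): heap contents = [11, 12, 46]
push(26): heap contents = [11, 12, 26, 46]
pop() → 11: heap contents = [12, 26, 46]
push(58): heap contents = [12, 26, 46, 58]
push(68): heap contents = [12, 26, 46, 58, 68]

Answer: 12 26 46 58 68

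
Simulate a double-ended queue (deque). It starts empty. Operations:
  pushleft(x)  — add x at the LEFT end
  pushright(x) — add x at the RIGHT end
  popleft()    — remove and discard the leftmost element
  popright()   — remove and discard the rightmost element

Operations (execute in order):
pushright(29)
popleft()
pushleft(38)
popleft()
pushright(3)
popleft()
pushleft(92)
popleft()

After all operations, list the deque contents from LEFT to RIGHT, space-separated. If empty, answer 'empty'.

pushright(29): [29]
popleft(): []
pushleft(38): [38]
popleft(): []
pushright(3): [3]
popleft(): []
pushleft(92): [92]
popleft(): []

Answer: empty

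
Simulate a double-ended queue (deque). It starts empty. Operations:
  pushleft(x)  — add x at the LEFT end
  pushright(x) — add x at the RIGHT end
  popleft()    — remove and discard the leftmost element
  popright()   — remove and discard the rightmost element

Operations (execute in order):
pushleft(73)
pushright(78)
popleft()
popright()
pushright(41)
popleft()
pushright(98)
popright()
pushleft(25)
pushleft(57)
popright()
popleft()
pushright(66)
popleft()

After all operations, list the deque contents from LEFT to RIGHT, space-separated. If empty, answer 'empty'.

Answer: empty

Derivation:
pushleft(73): [73]
pushright(78): [73, 78]
popleft(): [78]
popright(): []
pushright(41): [41]
popleft(): []
pushright(98): [98]
popright(): []
pushleft(25): [25]
pushleft(57): [57, 25]
popright(): [57]
popleft(): []
pushright(66): [66]
popleft(): []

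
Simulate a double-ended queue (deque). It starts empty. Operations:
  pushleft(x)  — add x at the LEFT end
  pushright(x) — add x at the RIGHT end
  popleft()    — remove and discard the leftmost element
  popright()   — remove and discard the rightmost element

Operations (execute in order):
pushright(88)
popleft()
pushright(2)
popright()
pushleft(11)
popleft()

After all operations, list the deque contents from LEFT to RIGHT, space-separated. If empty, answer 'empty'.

pushright(88): [88]
popleft(): []
pushright(2): [2]
popright(): []
pushleft(11): [11]
popleft(): []

Answer: empty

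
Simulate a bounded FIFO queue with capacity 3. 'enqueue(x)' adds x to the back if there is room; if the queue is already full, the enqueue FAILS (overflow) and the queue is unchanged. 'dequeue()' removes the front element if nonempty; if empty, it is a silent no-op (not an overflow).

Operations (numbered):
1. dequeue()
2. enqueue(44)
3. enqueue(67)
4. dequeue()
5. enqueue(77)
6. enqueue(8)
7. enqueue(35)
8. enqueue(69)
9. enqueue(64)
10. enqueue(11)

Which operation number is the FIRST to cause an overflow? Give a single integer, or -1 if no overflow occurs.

Answer: 7

Derivation:
1. dequeue(): empty, no-op, size=0
2. enqueue(44): size=1
3. enqueue(67): size=2
4. dequeue(): size=1
5. enqueue(77): size=2
6. enqueue(8): size=3
7. enqueue(35): size=3=cap → OVERFLOW (fail)
8. enqueue(69): size=3=cap → OVERFLOW (fail)
9. enqueue(64): size=3=cap → OVERFLOW (fail)
10. enqueue(11): size=3=cap → OVERFLOW (fail)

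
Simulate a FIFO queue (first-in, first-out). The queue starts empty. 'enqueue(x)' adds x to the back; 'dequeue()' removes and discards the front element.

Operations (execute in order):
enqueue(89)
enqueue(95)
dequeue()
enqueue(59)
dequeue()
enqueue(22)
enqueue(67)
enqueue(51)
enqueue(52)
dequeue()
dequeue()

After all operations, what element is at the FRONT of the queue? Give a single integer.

Answer: 67

Derivation:
enqueue(89): queue = [89]
enqueue(95): queue = [89, 95]
dequeue(): queue = [95]
enqueue(59): queue = [95, 59]
dequeue(): queue = [59]
enqueue(22): queue = [59, 22]
enqueue(67): queue = [59, 22, 67]
enqueue(51): queue = [59, 22, 67, 51]
enqueue(52): queue = [59, 22, 67, 51, 52]
dequeue(): queue = [22, 67, 51, 52]
dequeue(): queue = [67, 51, 52]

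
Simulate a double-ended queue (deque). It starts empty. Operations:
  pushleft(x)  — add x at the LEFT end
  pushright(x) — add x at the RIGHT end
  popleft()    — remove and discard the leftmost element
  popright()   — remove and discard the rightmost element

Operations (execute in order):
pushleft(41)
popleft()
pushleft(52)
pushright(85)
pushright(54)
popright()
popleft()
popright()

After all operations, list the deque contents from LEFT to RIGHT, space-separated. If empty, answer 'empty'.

Answer: empty

Derivation:
pushleft(41): [41]
popleft(): []
pushleft(52): [52]
pushright(85): [52, 85]
pushright(54): [52, 85, 54]
popright(): [52, 85]
popleft(): [85]
popright(): []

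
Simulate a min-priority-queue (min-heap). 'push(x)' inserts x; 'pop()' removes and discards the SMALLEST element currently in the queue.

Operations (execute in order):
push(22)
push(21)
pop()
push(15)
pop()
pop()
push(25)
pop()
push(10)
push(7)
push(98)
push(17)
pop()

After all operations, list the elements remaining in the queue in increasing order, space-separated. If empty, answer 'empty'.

Answer: 10 17 98

Derivation:
push(22): heap contents = [22]
push(21): heap contents = [21, 22]
pop() → 21: heap contents = [22]
push(15): heap contents = [15, 22]
pop() → 15: heap contents = [22]
pop() → 22: heap contents = []
push(25): heap contents = [25]
pop() → 25: heap contents = []
push(10): heap contents = [10]
push(7): heap contents = [7, 10]
push(98): heap contents = [7, 10, 98]
push(17): heap contents = [7, 10, 17, 98]
pop() → 7: heap contents = [10, 17, 98]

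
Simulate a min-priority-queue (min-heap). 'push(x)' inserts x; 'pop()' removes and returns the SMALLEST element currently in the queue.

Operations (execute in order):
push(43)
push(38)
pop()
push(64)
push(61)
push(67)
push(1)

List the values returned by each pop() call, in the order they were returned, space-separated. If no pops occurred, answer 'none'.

Answer: 38

Derivation:
push(43): heap contents = [43]
push(38): heap contents = [38, 43]
pop() → 38: heap contents = [43]
push(64): heap contents = [43, 64]
push(61): heap contents = [43, 61, 64]
push(67): heap contents = [43, 61, 64, 67]
push(1): heap contents = [1, 43, 61, 64, 67]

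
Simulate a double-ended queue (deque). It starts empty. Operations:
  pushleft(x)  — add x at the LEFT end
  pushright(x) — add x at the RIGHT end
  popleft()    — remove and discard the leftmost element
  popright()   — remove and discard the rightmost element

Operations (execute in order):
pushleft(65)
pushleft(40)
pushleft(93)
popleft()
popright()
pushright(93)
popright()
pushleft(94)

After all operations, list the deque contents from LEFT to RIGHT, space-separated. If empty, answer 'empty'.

pushleft(65): [65]
pushleft(40): [40, 65]
pushleft(93): [93, 40, 65]
popleft(): [40, 65]
popright(): [40]
pushright(93): [40, 93]
popright(): [40]
pushleft(94): [94, 40]

Answer: 94 40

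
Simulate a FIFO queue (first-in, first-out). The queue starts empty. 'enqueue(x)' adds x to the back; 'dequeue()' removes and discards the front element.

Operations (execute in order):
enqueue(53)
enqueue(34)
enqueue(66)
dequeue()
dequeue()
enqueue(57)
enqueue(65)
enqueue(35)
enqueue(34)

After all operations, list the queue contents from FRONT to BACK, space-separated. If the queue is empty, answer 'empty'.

Answer: 66 57 65 35 34

Derivation:
enqueue(53): [53]
enqueue(34): [53, 34]
enqueue(66): [53, 34, 66]
dequeue(): [34, 66]
dequeue(): [66]
enqueue(57): [66, 57]
enqueue(65): [66, 57, 65]
enqueue(35): [66, 57, 65, 35]
enqueue(34): [66, 57, 65, 35, 34]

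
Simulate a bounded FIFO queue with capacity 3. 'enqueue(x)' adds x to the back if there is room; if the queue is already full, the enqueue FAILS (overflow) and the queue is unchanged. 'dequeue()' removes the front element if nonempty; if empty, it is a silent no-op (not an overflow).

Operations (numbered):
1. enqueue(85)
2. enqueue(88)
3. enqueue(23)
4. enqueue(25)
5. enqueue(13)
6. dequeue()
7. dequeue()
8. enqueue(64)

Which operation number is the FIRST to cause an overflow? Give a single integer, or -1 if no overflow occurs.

1. enqueue(85): size=1
2. enqueue(88): size=2
3. enqueue(23): size=3
4. enqueue(25): size=3=cap → OVERFLOW (fail)
5. enqueue(13): size=3=cap → OVERFLOW (fail)
6. dequeue(): size=2
7. dequeue(): size=1
8. enqueue(64): size=2

Answer: 4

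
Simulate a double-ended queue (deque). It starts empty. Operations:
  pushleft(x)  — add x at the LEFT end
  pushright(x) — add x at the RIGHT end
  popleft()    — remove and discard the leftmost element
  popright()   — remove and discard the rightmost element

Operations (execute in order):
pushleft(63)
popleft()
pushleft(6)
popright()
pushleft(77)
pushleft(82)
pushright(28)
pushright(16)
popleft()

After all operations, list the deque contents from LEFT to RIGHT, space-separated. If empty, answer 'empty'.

pushleft(63): [63]
popleft(): []
pushleft(6): [6]
popright(): []
pushleft(77): [77]
pushleft(82): [82, 77]
pushright(28): [82, 77, 28]
pushright(16): [82, 77, 28, 16]
popleft(): [77, 28, 16]

Answer: 77 28 16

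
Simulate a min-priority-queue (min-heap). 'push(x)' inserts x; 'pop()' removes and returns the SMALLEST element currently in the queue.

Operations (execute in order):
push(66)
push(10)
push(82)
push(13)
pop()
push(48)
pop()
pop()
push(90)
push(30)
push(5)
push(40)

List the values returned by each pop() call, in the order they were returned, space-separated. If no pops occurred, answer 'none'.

Answer: 10 13 48

Derivation:
push(66): heap contents = [66]
push(10): heap contents = [10, 66]
push(82): heap contents = [10, 66, 82]
push(13): heap contents = [10, 13, 66, 82]
pop() → 10: heap contents = [13, 66, 82]
push(48): heap contents = [13, 48, 66, 82]
pop() → 13: heap contents = [48, 66, 82]
pop() → 48: heap contents = [66, 82]
push(90): heap contents = [66, 82, 90]
push(30): heap contents = [30, 66, 82, 90]
push(5): heap contents = [5, 30, 66, 82, 90]
push(40): heap contents = [5, 30, 40, 66, 82, 90]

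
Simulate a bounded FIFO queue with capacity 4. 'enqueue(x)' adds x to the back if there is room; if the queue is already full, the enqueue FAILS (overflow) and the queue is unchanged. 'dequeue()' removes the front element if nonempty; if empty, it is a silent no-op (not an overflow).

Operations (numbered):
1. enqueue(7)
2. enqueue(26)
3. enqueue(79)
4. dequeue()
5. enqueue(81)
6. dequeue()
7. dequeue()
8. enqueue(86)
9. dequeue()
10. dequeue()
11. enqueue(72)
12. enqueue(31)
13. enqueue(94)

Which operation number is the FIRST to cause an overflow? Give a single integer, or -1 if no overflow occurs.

1. enqueue(7): size=1
2. enqueue(26): size=2
3. enqueue(79): size=3
4. dequeue(): size=2
5. enqueue(81): size=3
6. dequeue(): size=2
7. dequeue(): size=1
8. enqueue(86): size=2
9. dequeue(): size=1
10. dequeue(): size=0
11. enqueue(72): size=1
12. enqueue(31): size=2
13. enqueue(94): size=3

Answer: -1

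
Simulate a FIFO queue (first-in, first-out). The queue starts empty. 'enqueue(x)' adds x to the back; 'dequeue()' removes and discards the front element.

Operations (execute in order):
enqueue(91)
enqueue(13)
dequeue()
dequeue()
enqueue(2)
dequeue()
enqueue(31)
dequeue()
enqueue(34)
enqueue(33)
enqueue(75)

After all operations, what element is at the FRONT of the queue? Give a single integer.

enqueue(91): queue = [91]
enqueue(13): queue = [91, 13]
dequeue(): queue = [13]
dequeue(): queue = []
enqueue(2): queue = [2]
dequeue(): queue = []
enqueue(31): queue = [31]
dequeue(): queue = []
enqueue(34): queue = [34]
enqueue(33): queue = [34, 33]
enqueue(75): queue = [34, 33, 75]

Answer: 34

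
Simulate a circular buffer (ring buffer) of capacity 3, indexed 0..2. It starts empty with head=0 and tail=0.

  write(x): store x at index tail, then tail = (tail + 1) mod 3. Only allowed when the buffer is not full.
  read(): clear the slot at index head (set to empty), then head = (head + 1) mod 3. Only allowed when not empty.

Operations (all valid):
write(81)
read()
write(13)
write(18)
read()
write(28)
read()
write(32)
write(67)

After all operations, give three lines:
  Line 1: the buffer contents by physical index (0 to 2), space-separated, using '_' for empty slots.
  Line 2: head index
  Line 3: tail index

Answer: 28 32 67
0
0

Derivation:
write(81): buf=[81 _ _], head=0, tail=1, size=1
read(): buf=[_ _ _], head=1, tail=1, size=0
write(13): buf=[_ 13 _], head=1, tail=2, size=1
write(18): buf=[_ 13 18], head=1, tail=0, size=2
read(): buf=[_ _ 18], head=2, tail=0, size=1
write(28): buf=[28 _ 18], head=2, tail=1, size=2
read(): buf=[28 _ _], head=0, tail=1, size=1
write(32): buf=[28 32 _], head=0, tail=2, size=2
write(67): buf=[28 32 67], head=0, tail=0, size=3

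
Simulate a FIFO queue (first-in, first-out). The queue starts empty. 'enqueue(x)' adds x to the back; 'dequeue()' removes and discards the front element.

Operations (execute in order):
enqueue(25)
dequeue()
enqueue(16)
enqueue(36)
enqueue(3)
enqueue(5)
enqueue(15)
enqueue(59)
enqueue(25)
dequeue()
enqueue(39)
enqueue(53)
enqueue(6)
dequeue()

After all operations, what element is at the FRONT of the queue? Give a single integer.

Answer: 3

Derivation:
enqueue(25): queue = [25]
dequeue(): queue = []
enqueue(16): queue = [16]
enqueue(36): queue = [16, 36]
enqueue(3): queue = [16, 36, 3]
enqueue(5): queue = [16, 36, 3, 5]
enqueue(15): queue = [16, 36, 3, 5, 15]
enqueue(59): queue = [16, 36, 3, 5, 15, 59]
enqueue(25): queue = [16, 36, 3, 5, 15, 59, 25]
dequeue(): queue = [36, 3, 5, 15, 59, 25]
enqueue(39): queue = [36, 3, 5, 15, 59, 25, 39]
enqueue(53): queue = [36, 3, 5, 15, 59, 25, 39, 53]
enqueue(6): queue = [36, 3, 5, 15, 59, 25, 39, 53, 6]
dequeue(): queue = [3, 5, 15, 59, 25, 39, 53, 6]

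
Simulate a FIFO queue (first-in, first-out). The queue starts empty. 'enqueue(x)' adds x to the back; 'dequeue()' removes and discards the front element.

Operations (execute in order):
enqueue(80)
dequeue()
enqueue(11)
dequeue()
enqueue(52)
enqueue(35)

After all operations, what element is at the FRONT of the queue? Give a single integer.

enqueue(80): queue = [80]
dequeue(): queue = []
enqueue(11): queue = [11]
dequeue(): queue = []
enqueue(52): queue = [52]
enqueue(35): queue = [52, 35]

Answer: 52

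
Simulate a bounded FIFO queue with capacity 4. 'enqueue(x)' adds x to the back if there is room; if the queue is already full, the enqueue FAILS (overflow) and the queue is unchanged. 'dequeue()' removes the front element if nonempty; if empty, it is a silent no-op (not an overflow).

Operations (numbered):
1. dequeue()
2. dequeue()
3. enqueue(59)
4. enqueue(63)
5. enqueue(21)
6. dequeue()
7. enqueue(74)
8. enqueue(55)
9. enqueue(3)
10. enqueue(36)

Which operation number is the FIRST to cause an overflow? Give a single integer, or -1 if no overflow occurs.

Answer: 9

Derivation:
1. dequeue(): empty, no-op, size=0
2. dequeue(): empty, no-op, size=0
3. enqueue(59): size=1
4. enqueue(63): size=2
5. enqueue(21): size=3
6. dequeue(): size=2
7. enqueue(74): size=3
8. enqueue(55): size=4
9. enqueue(3): size=4=cap → OVERFLOW (fail)
10. enqueue(36): size=4=cap → OVERFLOW (fail)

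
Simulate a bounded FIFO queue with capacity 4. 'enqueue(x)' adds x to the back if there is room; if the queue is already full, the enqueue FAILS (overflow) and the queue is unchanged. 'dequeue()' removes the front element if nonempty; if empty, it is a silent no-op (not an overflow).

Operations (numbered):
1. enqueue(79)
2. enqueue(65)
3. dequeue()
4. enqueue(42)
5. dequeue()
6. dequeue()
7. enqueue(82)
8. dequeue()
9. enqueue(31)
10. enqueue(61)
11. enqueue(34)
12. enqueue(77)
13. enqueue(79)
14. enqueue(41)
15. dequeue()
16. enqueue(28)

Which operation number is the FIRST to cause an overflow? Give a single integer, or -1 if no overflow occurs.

Answer: 13

Derivation:
1. enqueue(79): size=1
2. enqueue(65): size=2
3. dequeue(): size=1
4. enqueue(42): size=2
5. dequeue(): size=1
6. dequeue(): size=0
7. enqueue(82): size=1
8. dequeue(): size=0
9. enqueue(31): size=1
10. enqueue(61): size=2
11. enqueue(34): size=3
12. enqueue(77): size=4
13. enqueue(79): size=4=cap → OVERFLOW (fail)
14. enqueue(41): size=4=cap → OVERFLOW (fail)
15. dequeue(): size=3
16. enqueue(28): size=4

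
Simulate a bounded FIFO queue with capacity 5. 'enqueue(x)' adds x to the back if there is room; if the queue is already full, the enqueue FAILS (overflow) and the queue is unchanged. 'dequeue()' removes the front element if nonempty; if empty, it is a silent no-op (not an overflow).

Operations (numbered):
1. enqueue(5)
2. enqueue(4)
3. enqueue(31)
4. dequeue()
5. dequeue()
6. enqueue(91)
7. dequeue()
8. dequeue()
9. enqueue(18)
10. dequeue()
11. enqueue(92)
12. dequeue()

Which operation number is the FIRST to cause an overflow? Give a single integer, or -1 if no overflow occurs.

Answer: -1

Derivation:
1. enqueue(5): size=1
2. enqueue(4): size=2
3. enqueue(31): size=3
4. dequeue(): size=2
5. dequeue(): size=1
6. enqueue(91): size=2
7. dequeue(): size=1
8. dequeue(): size=0
9. enqueue(18): size=1
10. dequeue(): size=0
11. enqueue(92): size=1
12. dequeue(): size=0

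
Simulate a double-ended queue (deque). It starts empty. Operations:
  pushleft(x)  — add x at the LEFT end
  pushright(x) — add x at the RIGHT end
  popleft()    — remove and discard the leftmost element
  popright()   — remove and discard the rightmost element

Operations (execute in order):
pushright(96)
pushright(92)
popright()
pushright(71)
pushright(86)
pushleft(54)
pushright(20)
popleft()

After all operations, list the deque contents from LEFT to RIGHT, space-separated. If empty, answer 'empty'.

pushright(96): [96]
pushright(92): [96, 92]
popright(): [96]
pushright(71): [96, 71]
pushright(86): [96, 71, 86]
pushleft(54): [54, 96, 71, 86]
pushright(20): [54, 96, 71, 86, 20]
popleft(): [96, 71, 86, 20]

Answer: 96 71 86 20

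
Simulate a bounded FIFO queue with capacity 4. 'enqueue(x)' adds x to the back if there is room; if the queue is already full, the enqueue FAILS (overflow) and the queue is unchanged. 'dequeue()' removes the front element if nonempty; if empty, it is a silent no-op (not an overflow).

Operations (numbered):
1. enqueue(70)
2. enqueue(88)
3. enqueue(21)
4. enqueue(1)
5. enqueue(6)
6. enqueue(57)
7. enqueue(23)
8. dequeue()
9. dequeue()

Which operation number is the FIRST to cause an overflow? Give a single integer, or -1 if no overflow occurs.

1. enqueue(70): size=1
2. enqueue(88): size=2
3. enqueue(21): size=3
4. enqueue(1): size=4
5. enqueue(6): size=4=cap → OVERFLOW (fail)
6. enqueue(57): size=4=cap → OVERFLOW (fail)
7. enqueue(23): size=4=cap → OVERFLOW (fail)
8. dequeue(): size=3
9. dequeue(): size=2

Answer: 5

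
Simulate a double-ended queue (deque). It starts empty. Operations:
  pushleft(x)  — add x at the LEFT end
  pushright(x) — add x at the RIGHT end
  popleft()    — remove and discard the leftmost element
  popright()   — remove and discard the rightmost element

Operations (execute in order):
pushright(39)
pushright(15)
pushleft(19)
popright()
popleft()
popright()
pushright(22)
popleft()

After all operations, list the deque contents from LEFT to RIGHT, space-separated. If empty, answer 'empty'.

Answer: empty

Derivation:
pushright(39): [39]
pushright(15): [39, 15]
pushleft(19): [19, 39, 15]
popright(): [19, 39]
popleft(): [39]
popright(): []
pushright(22): [22]
popleft(): []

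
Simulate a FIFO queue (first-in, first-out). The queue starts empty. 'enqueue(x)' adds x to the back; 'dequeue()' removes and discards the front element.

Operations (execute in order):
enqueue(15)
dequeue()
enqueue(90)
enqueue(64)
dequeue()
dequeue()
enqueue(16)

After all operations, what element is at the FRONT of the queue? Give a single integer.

enqueue(15): queue = [15]
dequeue(): queue = []
enqueue(90): queue = [90]
enqueue(64): queue = [90, 64]
dequeue(): queue = [64]
dequeue(): queue = []
enqueue(16): queue = [16]

Answer: 16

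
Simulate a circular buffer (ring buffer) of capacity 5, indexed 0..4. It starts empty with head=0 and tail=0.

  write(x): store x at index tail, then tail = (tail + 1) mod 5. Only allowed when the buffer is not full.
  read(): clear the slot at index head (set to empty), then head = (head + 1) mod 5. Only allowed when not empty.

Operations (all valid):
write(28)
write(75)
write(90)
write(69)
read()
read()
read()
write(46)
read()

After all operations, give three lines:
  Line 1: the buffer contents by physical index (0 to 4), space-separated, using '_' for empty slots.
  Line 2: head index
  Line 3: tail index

write(28): buf=[28 _ _ _ _], head=0, tail=1, size=1
write(75): buf=[28 75 _ _ _], head=0, tail=2, size=2
write(90): buf=[28 75 90 _ _], head=0, tail=3, size=3
write(69): buf=[28 75 90 69 _], head=0, tail=4, size=4
read(): buf=[_ 75 90 69 _], head=1, tail=4, size=3
read(): buf=[_ _ 90 69 _], head=2, tail=4, size=2
read(): buf=[_ _ _ 69 _], head=3, tail=4, size=1
write(46): buf=[_ _ _ 69 46], head=3, tail=0, size=2
read(): buf=[_ _ _ _ 46], head=4, tail=0, size=1

Answer: _ _ _ _ 46
4
0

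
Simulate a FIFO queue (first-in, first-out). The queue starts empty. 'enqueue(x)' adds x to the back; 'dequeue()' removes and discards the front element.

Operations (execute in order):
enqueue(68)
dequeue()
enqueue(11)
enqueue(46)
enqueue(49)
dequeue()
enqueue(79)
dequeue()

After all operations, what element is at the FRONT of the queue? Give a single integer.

enqueue(68): queue = [68]
dequeue(): queue = []
enqueue(11): queue = [11]
enqueue(46): queue = [11, 46]
enqueue(49): queue = [11, 46, 49]
dequeue(): queue = [46, 49]
enqueue(79): queue = [46, 49, 79]
dequeue(): queue = [49, 79]

Answer: 49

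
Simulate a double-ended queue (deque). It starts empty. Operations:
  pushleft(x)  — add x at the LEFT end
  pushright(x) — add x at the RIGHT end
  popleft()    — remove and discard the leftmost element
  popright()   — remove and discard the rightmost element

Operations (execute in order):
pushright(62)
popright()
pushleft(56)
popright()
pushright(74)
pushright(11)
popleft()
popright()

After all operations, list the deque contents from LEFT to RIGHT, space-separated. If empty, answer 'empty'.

Answer: empty

Derivation:
pushright(62): [62]
popright(): []
pushleft(56): [56]
popright(): []
pushright(74): [74]
pushright(11): [74, 11]
popleft(): [11]
popright(): []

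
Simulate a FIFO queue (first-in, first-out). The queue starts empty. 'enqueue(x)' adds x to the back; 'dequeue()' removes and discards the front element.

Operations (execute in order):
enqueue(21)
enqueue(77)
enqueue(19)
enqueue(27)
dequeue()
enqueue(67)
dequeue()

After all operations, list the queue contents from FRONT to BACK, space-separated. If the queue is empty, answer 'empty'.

Answer: 19 27 67

Derivation:
enqueue(21): [21]
enqueue(77): [21, 77]
enqueue(19): [21, 77, 19]
enqueue(27): [21, 77, 19, 27]
dequeue(): [77, 19, 27]
enqueue(67): [77, 19, 27, 67]
dequeue(): [19, 27, 67]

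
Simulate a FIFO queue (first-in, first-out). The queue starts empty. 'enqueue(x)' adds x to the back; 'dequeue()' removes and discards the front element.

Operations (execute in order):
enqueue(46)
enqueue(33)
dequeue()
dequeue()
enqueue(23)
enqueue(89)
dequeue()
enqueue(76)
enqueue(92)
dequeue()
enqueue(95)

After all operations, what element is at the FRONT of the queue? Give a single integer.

enqueue(46): queue = [46]
enqueue(33): queue = [46, 33]
dequeue(): queue = [33]
dequeue(): queue = []
enqueue(23): queue = [23]
enqueue(89): queue = [23, 89]
dequeue(): queue = [89]
enqueue(76): queue = [89, 76]
enqueue(92): queue = [89, 76, 92]
dequeue(): queue = [76, 92]
enqueue(95): queue = [76, 92, 95]

Answer: 76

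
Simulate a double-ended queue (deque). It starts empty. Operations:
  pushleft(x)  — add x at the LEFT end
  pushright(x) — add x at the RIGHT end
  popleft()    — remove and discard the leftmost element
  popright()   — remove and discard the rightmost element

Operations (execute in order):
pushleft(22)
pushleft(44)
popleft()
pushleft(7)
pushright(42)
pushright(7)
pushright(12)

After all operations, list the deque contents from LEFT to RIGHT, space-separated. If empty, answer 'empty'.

Answer: 7 22 42 7 12

Derivation:
pushleft(22): [22]
pushleft(44): [44, 22]
popleft(): [22]
pushleft(7): [7, 22]
pushright(42): [7, 22, 42]
pushright(7): [7, 22, 42, 7]
pushright(12): [7, 22, 42, 7, 12]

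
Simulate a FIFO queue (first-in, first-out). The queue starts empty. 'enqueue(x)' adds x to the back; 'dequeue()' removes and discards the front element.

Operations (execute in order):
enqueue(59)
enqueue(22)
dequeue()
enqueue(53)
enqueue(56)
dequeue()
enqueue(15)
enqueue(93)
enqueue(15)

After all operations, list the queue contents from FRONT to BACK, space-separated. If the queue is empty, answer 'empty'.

Answer: 53 56 15 93 15

Derivation:
enqueue(59): [59]
enqueue(22): [59, 22]
dequeue(): [22]
enqueue(53): [22, 53]
enqueue(56): [22, 53, 56]
dequeue(): [53, 56]
enqueue(15): [53, 56, 15]
enqueue(93): [53, 56, 15, 93]
enqueue(15): [53, 56, 15, 93, 15]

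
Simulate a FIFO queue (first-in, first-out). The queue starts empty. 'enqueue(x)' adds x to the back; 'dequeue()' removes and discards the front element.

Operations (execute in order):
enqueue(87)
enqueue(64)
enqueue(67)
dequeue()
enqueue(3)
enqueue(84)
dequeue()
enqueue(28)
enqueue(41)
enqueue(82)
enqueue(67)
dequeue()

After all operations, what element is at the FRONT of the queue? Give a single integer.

enqueue(87): queue = [87]
enqueue(64): queue = [87, 64]
enqueue(67): queue = [87, 64, 67]
dequeue(): queue = [64, 67]
enqueue(3): queue = [64, 67, 3]
enqueue(84): queue = [64, 67, 3, 84]
dequeue(): queue = [67, 3, 84]
enqueue(28): queue = [67, 3, 84, 28]
enqueue(41): queue = [67, 3, 84, 28, 41]
enqueue(82): queue = [67, 3, 84, 28, 41, 82]
enqueue(67): queue = [67, 3, 84, 28, 41, 82, 67]
dequeue(): queue = [3, 84, 28, 41, 82, 67]

Answer: 3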